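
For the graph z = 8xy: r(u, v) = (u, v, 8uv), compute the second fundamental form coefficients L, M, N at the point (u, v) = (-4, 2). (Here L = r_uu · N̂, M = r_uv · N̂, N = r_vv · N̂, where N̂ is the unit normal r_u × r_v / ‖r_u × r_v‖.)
L = 0;  M = 8*sqrt(1281)/1281;  N = 0

Compute the unit normal N̂(u, v) = (-8*v/sqrt(64*u^2 + 64*v^2 + 1), -8*u/sqrt(64*u^2 + 64*v^2 + 1), 1/sqrt(64*u^2 + 64*v^2 + 1)), and the second partials r_uu, r_uv, r_vv. Take dot products:
  L(u, v) = r_uu · N̂ = 0,
  M(u, v) = r_uv · N̂ = 8/sqrt(64*u^2 + 64*v^2 + 1),
  N(u, v) = r_vv · N̂ = 0.
Evaluating at (u, v) = (-4, 2):
  L = 0, M = 8*sqrt(1281)/1281, N = 0.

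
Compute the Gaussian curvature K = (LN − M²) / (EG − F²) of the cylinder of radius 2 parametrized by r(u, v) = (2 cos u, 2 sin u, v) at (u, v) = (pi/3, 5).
K = 0

Coefficients of the first fundamental form: E = 4, F = 0, G = 1.
Coefficients of the second fundamental form: L = -2, M = 0, N = 0.
Assemble K = (LN − M²)/(EG − F²) = 0. At (u, v) = (pi/3, 5): K = 0.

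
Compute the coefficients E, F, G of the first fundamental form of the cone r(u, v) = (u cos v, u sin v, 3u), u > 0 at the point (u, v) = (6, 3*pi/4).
E = 10;  F = 0;  G = 36

Partials: r_u = (cos(v), sin(v), 3), r_v = (-u*sin(v), u*cos(v), 0). As functions of (u, v):
  E = r_u · r_u = 10,
  F = r_u · r_v = 0,
  G = r_v · r_v = u^2.
Evaluating at (u, v) = (6, 3*pi/4): E = 10, F = 0, G = 36.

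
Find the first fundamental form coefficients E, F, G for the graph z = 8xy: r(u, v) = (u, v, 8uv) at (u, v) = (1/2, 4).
E = 1025;  F = 128;  G = 17

Partials: r_u = (1, 0, 8*v), r_v = (0, 1, 8*u). As functions of (u, v):
  E = r_u · r_u = 64*v^2 + 1,
  F = r_u · r_v = 64*u*v,
  G = r_v · r_v = 64*u^2 + 1.
Evaluating at (u, v) = (1/2, 4): E = 1025, F = 128, G = 17.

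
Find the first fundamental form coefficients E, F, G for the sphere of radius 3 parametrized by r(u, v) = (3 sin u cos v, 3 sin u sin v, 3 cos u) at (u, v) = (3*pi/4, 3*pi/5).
E = 9;  F = 0;  G = 9/2

Partials: r_u = (3*cos(u)*cos(v), 3*sin(v)*cos(u), -3*sin(u)), r_v = (-3*sin(u)*sin(v), 3*sin(u)*cos(v), 0). As functions of (u, v):
  E = r_u · r_u = 9,
  F = r_u · r_v = 0,
  G = r_v · r_v = 9*sin(u)^2.
Evaluating at (u, v) = (3*pi/4, 3*pi/5): E = 9, F = 0, G = 9/2.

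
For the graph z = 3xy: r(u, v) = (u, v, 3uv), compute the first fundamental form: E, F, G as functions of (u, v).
E = 9*v^2 + 1;  F = 9*u*v;  G = 9*u^2 + 1

Compute partials: r_u = (1, 0, 3*v), r_v = (0, 1, 3*u). Then
  E = r_u · r_u = 9*v^2 + 1,
  F = r_u · r_v = 9*u*v,
  G = r_v · r_v = 9*u^2 + 1.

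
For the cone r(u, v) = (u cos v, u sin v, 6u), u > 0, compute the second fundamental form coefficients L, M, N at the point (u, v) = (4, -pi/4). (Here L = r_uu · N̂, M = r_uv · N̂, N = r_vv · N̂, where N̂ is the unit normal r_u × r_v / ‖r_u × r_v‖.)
L = 0;  M = 0;  N = 24*sqrt(37)/37

Compute the unit normal N̂(u, v) = (-6*sqrt(37)*u*cos(v)/(37*Abs(u)), -6*sqrt(37)*u*sin(v)/(37*Abs(u)), sqrt(37)*u/(37*Abs(u))), and the second partials r_uu, r_uv, r_vv. Take dot products:
  L(u, v) = r_uu · N̂ = 0,
  M(u, v) = r_uv · N̂ = 0,
  N(u, v) = r_vv · N̂ = 6*sqrt(37)*u^2/(37*Abs(u)).
Evaluating at (u, v) = (4, -pi/4):
  L = 0, M = 0, N = 24*sqrt(37)/37.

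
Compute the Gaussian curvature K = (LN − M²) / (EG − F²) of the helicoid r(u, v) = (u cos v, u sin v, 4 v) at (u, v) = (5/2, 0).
K = -256/7921

Coefficients of the first fundamental form: E = 1, F = 0, G = u^2 + 16.
Coefficients of the second fundamental form: L = 0, M = -4/sqrt(u^2 + 16), N = 0.
Assemble K = (LN − M²)/(EG − F²) = -16/(u^2 + 16)^2. At (u, v) = (5/2, 0): K = -256/7921.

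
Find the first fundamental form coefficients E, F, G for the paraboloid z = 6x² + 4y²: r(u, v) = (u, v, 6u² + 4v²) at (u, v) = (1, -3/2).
E = 145;  F = -144;  G = 145

Partials: r_u = (1, 0, 12*u), r_v = (0, 1, 8*v). As functions of (u, v):
  E = r_u · r_u = 144*u^2 + 1,
  F = r_u · r_v = 96*u*v,
  G = r_v · r_v = 64*v^2 + 1.
Evaluating at (u, v) = (1, -3/2): E = 145, F = -144, G = 145.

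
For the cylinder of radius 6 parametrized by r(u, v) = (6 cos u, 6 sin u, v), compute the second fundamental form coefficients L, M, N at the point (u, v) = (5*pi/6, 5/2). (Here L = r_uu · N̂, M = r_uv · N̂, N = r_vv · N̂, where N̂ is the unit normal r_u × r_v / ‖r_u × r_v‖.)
L = -6;  M = 0;  N = 0

Compute the unit normal N̂(u, v) = (cos(u), sin(u), 0), and the second partials r_uu, r_uv, r_vv. Take dot products:
  L(u, v) = r_uu · N̂ = -6,
  M(u, v) = r_uv · N̂ = 0,
  N(u, v) = r_vv · N̂ = 0.
Evaluating at (u, v) = (5*pi/6, 5/2):
  L = -6, M = 0, N = 0.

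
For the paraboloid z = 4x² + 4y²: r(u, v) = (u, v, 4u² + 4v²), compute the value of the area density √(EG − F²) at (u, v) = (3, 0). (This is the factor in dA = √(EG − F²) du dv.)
√(EG − F²)|_{(3, 0)} = sqrt(577)

E = 64*u^2 + 1, F = 64*u*v, G = 64*v^2 + 1, so EG − F² = 64*u^2 + 64*v^2 + 1. Taking the positive square root: √(EG − F²) = sqrt(64*u^2 + 64*v^2 + 1). At (u, v) = (3, 0): sqrt(577).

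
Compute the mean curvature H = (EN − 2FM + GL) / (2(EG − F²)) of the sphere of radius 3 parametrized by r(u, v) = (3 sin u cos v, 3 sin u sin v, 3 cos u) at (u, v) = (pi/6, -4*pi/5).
H = -1/3

With E = 9, F = 0, G = 9*sin(u)^2, L = -3*sin(u)/Abs(sin(u)), M = 0, N = -3*sin(u)^3/Abs(sin(u)), assemble
  H = (EN − 2FM + GL) / (2(EG − F²)) = -sin(u)/(3*Abs(sin(u))).
At (u, v) = (pi/6, -4*pi/5): H = -1/3.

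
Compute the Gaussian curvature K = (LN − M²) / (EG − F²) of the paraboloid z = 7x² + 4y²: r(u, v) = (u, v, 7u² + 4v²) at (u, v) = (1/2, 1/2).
K = 28/1089

Coefficients of the first fundamental form: E = 196*u^2 + 1, F = 112*u*v, G = 64*v^2 + 1.
Coefficients of the second fundamental form: L = 14/sqrt(196*u^2 + 64*v^2 + 1), M = 0, N = 8/sqrt(196*u^2 + 64*v^2 + 1).
Assemble K = (LN − M²)/(EG − F²) = 112/(38416*u^4 + 25088*u^2*v^2 + 392*u^2 + 4096*v^4 + 128*v^2 + 1). At (u, v) = (1/2, 1/2): K = 28/1089.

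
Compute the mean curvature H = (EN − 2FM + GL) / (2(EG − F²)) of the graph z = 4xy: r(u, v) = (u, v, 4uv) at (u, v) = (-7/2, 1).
H = 224*sqrt(213)/45369

With E = 16*v^2 + 1, F = 16*u*v, G = 16*u^2 + 1, L = 0, M = 4/sqrt(16*u^2 + 16*v^2 + 1), N = 0, assemble
  H = (EN − 2FM + GL) / (2(EG − F²)) = -64*u*v/(16*u^2 + 16*v^2 + 1)^(3/2).
At (u, v) = (-7/2, 1): H = 224*sqrt(213)/45369.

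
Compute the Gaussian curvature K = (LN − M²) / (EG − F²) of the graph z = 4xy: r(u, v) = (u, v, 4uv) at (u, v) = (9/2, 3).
K = -16/219961

Coefficients of the first fundamental form: E = 16*v^2 + 1, F = 16*u*v, G = 16*u^2 + 1.
Coefficients of the second fundamental form: L = 0, M = 4/sqrt(16*u^2 + 16*v^2 + 1), N = 0.
Assemble K = (LN − M²)/(EG − F²) = -16/(256*u^4 + 512*u^2*v^2 + 32*u^2 + 256*v^4 + 32*v^2 + 1). At (u, v) = (9/2, 3): K = -16/219961.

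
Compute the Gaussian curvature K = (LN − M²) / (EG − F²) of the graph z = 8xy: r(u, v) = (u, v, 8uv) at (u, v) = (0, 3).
K = -64/332929

Coefficients of the first fundamental form: E = 64*v^2 + 1, F = 64*u*v, G = 64*u^2 + 1.
Coefficients of the second fundamental form: L = 0, M = 8/sqrt(64*u^2 + 64*v^2 + 1), N = 0.
Assemble K = (LN − M²)/(EG − F²) = -64/(4096*u^4 + 8192*u^2*v^2 + 128*u^2 + 4096*v^4 + 128*v^2 + 1). At (u, v) = (0, 3): K = -64/332929.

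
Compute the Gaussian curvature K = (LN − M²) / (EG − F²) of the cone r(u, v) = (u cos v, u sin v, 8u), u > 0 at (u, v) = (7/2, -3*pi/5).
K = 0

Coefficients of the first fundamental form: E = 65, F = 0, G = u^2.
Coefficients of the second fundamental form: L = 0, M = 0, N = 8*sqrt(65)*u^2/(65*Abs(u)).
Assemble K = (LN − M²)/(EG − F²) = 0. At (u, v) = (7/2, -3*pi/5): K = 0.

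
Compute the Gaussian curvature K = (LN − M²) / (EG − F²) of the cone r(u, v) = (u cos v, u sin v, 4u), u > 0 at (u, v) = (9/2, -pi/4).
K = 0

Coefficients of the first fundamental form: E = 17, F = 0, G = u^2.
Coefficients of the second fundamental form: L = 0, M = 0, N = 4*sqrt(17)*u^2/(17*Abs(u)).
Assemble K = (LN − M²)/(EG − F²) = 0. At (u, v) = (9/2, -pi/4): K = 0.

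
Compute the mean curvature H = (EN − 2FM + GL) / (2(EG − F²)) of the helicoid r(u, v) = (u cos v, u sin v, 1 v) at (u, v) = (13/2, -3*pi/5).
H = 0

With E = 1, F = 0, G = u^2 + 1, L = 0, M = -1/sqrt(u^2 + 1), N = 0, assemble
  H = (EN − 2FM + GL) / (2(EG − F²)) = 0.
At (u, v) = (13/2, -3*pi/5): H = 0.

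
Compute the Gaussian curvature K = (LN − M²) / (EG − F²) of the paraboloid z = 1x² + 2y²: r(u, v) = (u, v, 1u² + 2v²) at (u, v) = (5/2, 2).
K = 2/2025

Coefficients of the first fundamental form: E = 4*u^2 + 1, F = 8*u*v, G = 16*v^2 + 1.
Coefficients of the second fundamental form: L = 2/sqrt(4*u^2 + 16*v^2 + 1), M = 0, N = 4/sqrt(4*u^2 + 16*v^2 + 1).
Assemble K = (LN − M²)/(EG − F²) = 8/(16*u^4 + 128*u^2*v^2 + 8*u^2 + 256*v^4 + 32*v^2 + 1). At (u, v) = (5/2, 2): K = 2/2025.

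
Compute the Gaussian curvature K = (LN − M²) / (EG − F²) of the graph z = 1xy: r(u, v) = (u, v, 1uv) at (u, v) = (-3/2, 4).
K = -16/5929

Coefficients of the first fundamental form: E = v^2 + 1, F = u*v, G = u^2 + 1.
Coefficients of the second fundamental form: L = 0, M = 1/sqrt(u^2 + v^2 + 1), N = 0.
Assemble K = (LN − M²)/(EG − F²) = 1/((u^2*v^2 - (u^2 + 1)*(v^2 + 1))*(u^2 + v^2 + 1)). At (u, v) = (-3/2, 4): K = -16/5929.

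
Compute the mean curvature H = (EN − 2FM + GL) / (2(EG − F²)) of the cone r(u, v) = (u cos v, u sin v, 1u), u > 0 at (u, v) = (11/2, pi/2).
H = sqrt(2)/22

With E = 2, F = 0, G = u^2, L = 0, M = 0, N = sqrt(2)*u^2/(2*Abs(u)), assemble
  H = (EN − 2FM + GL) / (2(EG − F²)) = sqrt(2)/(4*Abs(u)).
At (u, v) = (11/2, pi/2): H = sqrt(2)/22.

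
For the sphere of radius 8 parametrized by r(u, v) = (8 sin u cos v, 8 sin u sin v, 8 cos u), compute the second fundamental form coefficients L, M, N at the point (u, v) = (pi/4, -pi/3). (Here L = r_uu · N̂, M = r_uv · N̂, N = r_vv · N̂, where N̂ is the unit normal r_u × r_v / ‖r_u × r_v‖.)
L = -8;  M = 0;  N = -4

Compute the unit normal N̂(u, v) = (sin(u)^2*cos(v)/Abs(sin(u)), sin(u)^2*sin(v)/Abs(sin(u)), sin(2*u)/(2*Abs(sin(u)))), and the second partials r_uu, r_uv, r_vv. Take dot products:
  L(u, v) = r_uu · N̂ = -8*sin(u)/Abs(sin(u)),
  M(u, v) = r_uv · N̂ = 0,
  N(u, v) = r_vv · N̂ = -8*sin(u)^3/Abs(sin(u)).
Evaluating at (u, v) = (pi/4, -pi/3):
  L = -8, M = 0, N = -4.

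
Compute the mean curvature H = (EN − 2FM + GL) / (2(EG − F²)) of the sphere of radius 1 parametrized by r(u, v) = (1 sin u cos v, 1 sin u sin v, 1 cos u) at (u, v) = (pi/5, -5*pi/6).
H = -1

With E = 1, F = 0, G = sin(u)^2, L = -sin(u)/Abs(sin(u)), M = 0, N = -sin(u)^3/Abs(sin(u)), assemble
  H = (EN − 2FM + GL) / (2(EG − F²)) = -sin(u)/Abs(sin(u)).
At (u, v) = (pi/5, -5*pi/6): H = -1.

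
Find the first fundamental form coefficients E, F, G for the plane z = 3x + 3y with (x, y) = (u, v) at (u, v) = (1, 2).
E = 10;  F = 9;  G = 10

Partials: r_u = (1, 0, 3), r_v = (0, 1, 3). As functions of (u, v):
  E = r_u · r_u = 10,
  F = r_u · r_v = 9,
  G = r_v · r_v = 10.
Evaluating at (u, v) = (1, 2): E = 10, F = 9, G = 10.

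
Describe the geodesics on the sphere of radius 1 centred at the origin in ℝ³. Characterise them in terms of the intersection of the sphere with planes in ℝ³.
Geodesics on the sphere of radius 1 are great circles — circles of radius 1 obtained as the intersection of the sphere with planes through the origin (the centre of the sphere).

A curve α(t) of nonzero constant speed on the sphere of radius 1 is a geodesic iff its acceleration α̈ is everywhere normal to the surface, i.e. parallel to the radial vector α(t). Then d/dt(α × α̇) = α̇ × α̇ + α × α̈ = 0, so α × α̇ is a constant vector n ≠ 0 and α(t) · n = 0 for all t: α lies in the plane through the origin with normal n. The intersection of that plane with the sphere is a circle of radius 1 (a great circle). Conversely, a great circle traversed at constant speed has centripetal acceleration pointing at the origin, hence normal to the sphere, so every great circle is a geodesic.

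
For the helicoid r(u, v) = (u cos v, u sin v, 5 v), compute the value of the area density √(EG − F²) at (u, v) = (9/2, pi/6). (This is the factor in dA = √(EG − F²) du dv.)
√(EG − F²)|_{(9/2, pi/6)} = sqrt(181)/2

E = 1, F = 0, G = u^2 + 25, so EG − F² = u^2 + 25. Taking the positive square root: √(EG − F²) = sqrt(u^2 + 25). At (u, v) = (9/2, pi/6): sqrt(181)/2.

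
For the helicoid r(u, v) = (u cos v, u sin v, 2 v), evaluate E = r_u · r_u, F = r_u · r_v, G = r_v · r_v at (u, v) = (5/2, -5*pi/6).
E = 1;  F = 0;  G = 41/4

Partials: r_u = (cos(v), sin(v), 0), r_v = (-u*sin(v), u*cos(v), 2). As functions of (u, v):
  E = r_u · r_u = 1,
  F = r_u · r_v = 0,
  G = r_v · r_v = u^2 + 4.
Evaluating at (u, v) = (5/2, -5*pi/6): E = 1, F = 0, G = 41/4.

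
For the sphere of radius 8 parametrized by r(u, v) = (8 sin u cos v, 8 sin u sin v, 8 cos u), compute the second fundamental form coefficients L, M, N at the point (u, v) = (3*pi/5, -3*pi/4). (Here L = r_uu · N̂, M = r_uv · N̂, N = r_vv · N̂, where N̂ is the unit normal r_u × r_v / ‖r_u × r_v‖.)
L = -8;  M = 0;  N = -5 - sqrt(5)

Compute the unit normal N̂(u, v) = (sin(u)^2*cos(v)/Abs(sin(u)), sin(u)^2*sin(v)/Abs(sin(u)), sin(2*u)/(2*Abs(sin(u)))), and the second partials r_uu, r_uv, r_vv. Take dot products:
  L(u, v) = r_uu · N̂ = -8*sin(u)/Abs(sin(u)),
  M(u, v) = r_uv · N̂ = 0,
  N(u, v) = r_vv · N̂ = -8*sin(u)^3/Abs(sin(u)).
Evaluating at (u, v) = (3*pi/5, -3*pi/4):
  L = -8, M = 0, N = -5 - sqrt(5).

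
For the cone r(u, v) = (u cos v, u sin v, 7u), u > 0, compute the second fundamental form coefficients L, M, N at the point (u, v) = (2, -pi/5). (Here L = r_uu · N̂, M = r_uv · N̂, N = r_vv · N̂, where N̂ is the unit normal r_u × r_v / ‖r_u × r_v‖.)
L = 0;  M = 0;  N = 7*sqrt(2)/5

Compute the unit normal N̂(u, v) = (-7*sqrt(2)*u*cos(v)/(10*Abs(u)), -7*sqrt(2)*u*sin(v)/(10*Abs(u)), sqrt(2)*u/(10*Abs(u))), and the second partials r_uu, r_uv, r_vv. Take dot products:
  L(u, v) = r_uu · N̂ = 0,
  M(u, v) = r_uv · N̂ = 0,
  N(u, v) = r_vv · N̂ = 7*sqrt(2)*u^2/(10*Abs(u)).
Evaluating at (u, v) = (2, -pi/5):
  L = 0, M = 0, N = 7*sqrt(2)/5.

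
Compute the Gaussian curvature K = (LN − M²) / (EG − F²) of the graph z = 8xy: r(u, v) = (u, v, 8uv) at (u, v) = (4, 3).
K = -64/2563201

Coefficients of the first fundamental form: E = 64*v^2 + 1, F = 64*u*v, G = 64*u^2 + 1.
Coefficients of the second fundamental form: L = 0, M = 8/sqrt(64*u^2 + 64*v^2 + 1), N = 0.
Assemble K = (LN − M²)/(EG − F²) = -64/(4096*u^4 + 8192*u^2*v^2 + 128*u^2 + 4096*v^4 + 128*v^2 + 1). At (u, v) = (4, 3): K = -64/2563201.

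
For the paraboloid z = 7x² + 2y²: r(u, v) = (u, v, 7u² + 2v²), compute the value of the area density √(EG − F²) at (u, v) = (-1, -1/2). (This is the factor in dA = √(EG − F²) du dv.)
√(EG − F²)|_{(-1, -1/2)} = sqrt(201)

E = 196*u^2 + 1, F = 56*u*v, G = 16*v^2 + 1, so EG − F² = 196*u^2 + 16*v^2 + 1. Taking the positive square root: √(EG − F²) = sqrt(196*u^2 + 16*v^2 + 1). At (u, v) = (-1, -1/2): sqrt(201).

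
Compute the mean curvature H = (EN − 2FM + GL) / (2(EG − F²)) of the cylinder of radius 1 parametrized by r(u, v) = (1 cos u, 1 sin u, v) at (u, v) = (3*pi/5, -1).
H = -1/2

With E = 1, F = 0, G = 1, L = -1, M = 0, N = 0, assemble
  H = (EN − 2FM + GL) / (2(EG − F²)) = -1/2.
At (u, v) = (3*pi/5, -1): H = -1/2.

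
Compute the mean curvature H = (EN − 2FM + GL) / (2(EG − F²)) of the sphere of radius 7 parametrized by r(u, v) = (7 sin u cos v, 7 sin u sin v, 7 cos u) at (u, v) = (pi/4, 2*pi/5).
H = -1/7

With E = 49, F = 0, G = 49*sin(u)^2, L = -7*sin(u)/Abs(sin(u)), M = 0, N = -7*sin(u)^3/Abs(sin(u)), assemble
  H = (EN − 2FM + GL) / (2(EG − F²)) = -sin(u)/(7*Abs(sin(u))).
At (u, v) = (pi/4, 2*pi/5): H = -1/7.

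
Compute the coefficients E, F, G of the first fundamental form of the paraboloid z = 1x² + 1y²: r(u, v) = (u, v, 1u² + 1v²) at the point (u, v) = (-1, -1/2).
E = 5;  F = 2;  G = 2

Partials: r_u = (1, 0, 2*u), r_v = (0, 1, 2*v). As functions of (u, v):
  E = r_u · r_u = 4*u^2 + 1,
  F = r_u · r_v = 4*u*v,
  G = r_v · r_v = 4*v^2 + 1.
Evaluating at (u, v) = (-1, -1/2): E = 5, F = 2, G = 2.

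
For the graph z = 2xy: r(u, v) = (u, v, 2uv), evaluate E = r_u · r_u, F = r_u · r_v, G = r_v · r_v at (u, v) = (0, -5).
E = 101;  F = 0;  G = 1

Partials: r_u = (1, 0, 2*v), r_v = (0, 1, 2*u). As functions of (u, v):
  E = r_u · r_u = 4*v^2 + 1,
  F = r_u · r_v = 4*u*v,
  G = r_v · r_v = 4*u^2 + 1.
Evaluating at (u, v) = (0, -5): E = 101, F = 0, G = 1.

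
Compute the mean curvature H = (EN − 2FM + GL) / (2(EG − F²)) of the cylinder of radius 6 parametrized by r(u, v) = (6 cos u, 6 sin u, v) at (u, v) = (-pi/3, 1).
H = -1/12

With E = 36, F = 0, G = 1, L = -6, M = 0, N = 0, assemble
  H = (EN − 2FM + GL) / (2(EG − F²)) = -1/12.
At (u, v) = (-pi/3, 1): H = -1/12.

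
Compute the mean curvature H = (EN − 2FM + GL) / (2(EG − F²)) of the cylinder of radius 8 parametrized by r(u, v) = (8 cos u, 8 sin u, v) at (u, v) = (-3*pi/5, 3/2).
H = -1/16

With E = 64, F = 0, G = 1, L = -8, M = 0, N = 0, assemble
  H = (EN − 2FM + GL) / (2(EG − F²)) = -1/16.
At (u, v) = (-3*pi/5, 3/2): H = -1/16.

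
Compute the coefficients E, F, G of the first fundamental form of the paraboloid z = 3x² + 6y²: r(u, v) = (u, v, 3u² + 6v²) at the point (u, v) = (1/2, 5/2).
E = 10;  F = 90;  G = 901

Partials: r_u = (1, 0, 6*u), r_v = (0, 1, 12*v). As functions of (u, v):
  E = r_u · r_u = 36*u^2 + 1,
  F = r_u · r_v = 72*u*v,
  G = r_v · r_v = 144*v^2 + 1.
Evaluating at (u, v) = (1/2, 5/2): E = 10, F = 90, G = 901.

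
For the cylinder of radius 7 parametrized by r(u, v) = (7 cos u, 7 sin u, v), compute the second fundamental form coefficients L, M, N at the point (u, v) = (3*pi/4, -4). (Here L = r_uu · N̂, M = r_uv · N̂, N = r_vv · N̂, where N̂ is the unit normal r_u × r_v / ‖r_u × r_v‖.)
L = -7;  M = 0;  N = 0

Compute the unit normal N̂(u, v) = (cos(u), sin(u), 0), and the second partials r_uu, r_uv, r_vv. Take dot products:
  L(u, v) = r_uu · N̂ = -7,
  M(u, v) = r_uv · N̂ = 0,
  N(u, v) = r_vv · N̂ = 0.
Evaluating at (u, v) = (3*pi/4, -4):
  L = -7, M = 0, N = 0.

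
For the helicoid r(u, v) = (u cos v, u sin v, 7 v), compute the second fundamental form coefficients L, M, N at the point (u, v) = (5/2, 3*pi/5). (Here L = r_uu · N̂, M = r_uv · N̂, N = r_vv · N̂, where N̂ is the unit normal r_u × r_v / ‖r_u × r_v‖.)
L = 0;  M = -14*sqrt(221)/221;  N = 0

Compute the unit normal N̂(u, v) = (7*sin(v)/sqrt(u^2 + 49), -7*cos(v)/sqrt(u^2 + 49), u/sqrt(u^2 + 49)), and the second partials r_uu, r_uv, r_vv. Take dot products:
  L(u, v) = r_uu · N̂ = 0,
  M(u, v) = r_uv · N̂ = -7/sqrt(u^2 + 49),
  N(u, v) = r_vv · N̂ = 0.
Evaluating at (u, v) = (5/2, 3*pi/5):
  L = 0, M = -14*sqrt(221)/221, N = 0.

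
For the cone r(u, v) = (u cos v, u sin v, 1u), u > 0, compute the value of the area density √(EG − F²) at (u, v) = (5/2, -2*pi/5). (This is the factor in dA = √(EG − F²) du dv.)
√(EG − F²)|_{(5/2, -2*pi/5)} = 5*sqrt(2)/2

E = 2, F = 0, G = u^2, so EG − F² = 2*u^2. Taking the positive square root: √(EG − F²) = sqrt(2)*Abs(u). At (u, v) = (5/2, -2*pi/5): 5*sqrt(2)/2.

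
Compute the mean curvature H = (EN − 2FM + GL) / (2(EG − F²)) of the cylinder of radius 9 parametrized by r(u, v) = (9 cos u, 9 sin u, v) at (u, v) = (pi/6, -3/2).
H = -1/18

With E = 81, F = 0, G = 1, L = -9, M = 0, N = 0, assemble
  H = (EN − 2FM + GL) / (2(EG − F²)) = -1/18.
At (u, v) = (pi/6, -3/2): H = -1/18.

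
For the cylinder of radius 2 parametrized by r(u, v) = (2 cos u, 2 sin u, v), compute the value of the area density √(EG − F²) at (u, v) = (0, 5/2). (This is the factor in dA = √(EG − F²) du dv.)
√(EG − F²)|_{(0, 5/2)} = 2

E = 4, F = 0, G = 1, so EG − F² = 4. Taking the positive square root: √(EG − F²) = 2. At (u, v) = (0, 5/2): 2.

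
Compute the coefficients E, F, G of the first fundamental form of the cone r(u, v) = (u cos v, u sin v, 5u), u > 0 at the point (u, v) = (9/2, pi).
E = 26;  F = 0;  G = 81/4

Partials: r_u = (cos(v), sin(v), 5), r_v = (-u*sin(v), u*cos(v), 0). As functions of (u, v):
  E = r_u · r_u = 26,
  F = r_u · r_v = 0,
  G = r_v · r_v = u^2.
Evaluating at (u, v) = (9/2, pi): E = 26, F = 0, G = 81/4.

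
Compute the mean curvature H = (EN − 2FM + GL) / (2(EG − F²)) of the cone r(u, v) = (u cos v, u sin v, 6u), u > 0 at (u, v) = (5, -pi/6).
H = 3*sqrt(37)/185

With E = 37, F = 0, G = u^2, L = 0, M = 0, N = 6*sqrt(37)*u^2/(37*Abs(u)), assemble
  H = (EN − 2FM + GL) / (2(EG − F²)) = 3*sqrt(37)/(37*Abs(u)).
At (u, v) = (5, -pi/6): H = 3*sqrt(37)/185.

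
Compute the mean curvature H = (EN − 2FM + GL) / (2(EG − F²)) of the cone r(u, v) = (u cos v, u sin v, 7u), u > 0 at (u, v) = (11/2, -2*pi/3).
H = 7*sqrt(2)/110

With E = 50, F = 0, G = u^2, L = 0, M = 0, N = 7*sqrt(2)*u^2/(10*Abs(u)), assemble
  H = (EN − 2FM + GL) / (2(EG − F²)) = 7*sqrt(2)/(20*Abs(u)).
At (u, v) = (11/2, -2*pi/3): H = 7*sqrt(2)/110.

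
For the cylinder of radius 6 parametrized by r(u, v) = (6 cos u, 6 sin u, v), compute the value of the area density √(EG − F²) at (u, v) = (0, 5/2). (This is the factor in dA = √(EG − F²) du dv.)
√(EG − F²)|_{(0, 5/2)} = 6

E = 36, F = 0, G = 1, so EG − F² = 36. Taking the positive square root: √(EG − F²) = 6. At (u, v) = (0, 5/2): 6.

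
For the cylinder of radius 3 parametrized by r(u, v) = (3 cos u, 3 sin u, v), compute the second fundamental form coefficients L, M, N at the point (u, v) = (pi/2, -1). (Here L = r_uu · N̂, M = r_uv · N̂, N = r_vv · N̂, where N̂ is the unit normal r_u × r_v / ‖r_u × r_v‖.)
L = -3;  M = 0;  N = 0

Compute the unit normal N̂(u, v) = (cos(u), sin(u), 0), and the second partials r_uu, r_uv, r_vv. Take dot products:
  L(u, v) = r_uu · N̂ = -3,
  M(u, v) = r_uv · N̂ = 0,
  N(u, v) = r_vv · N̂ = 0.
Evaluating at (u, v) = (pi/2, -1):
  L = -3, M = 0, N = 0.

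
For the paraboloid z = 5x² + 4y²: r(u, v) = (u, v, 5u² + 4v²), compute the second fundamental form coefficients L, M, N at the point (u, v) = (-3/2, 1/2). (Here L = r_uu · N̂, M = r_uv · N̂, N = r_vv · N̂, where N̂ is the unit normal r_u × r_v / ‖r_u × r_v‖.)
L = 5*sqrt(2)/11;  M = 0;  N = 4*sqrt(2)/11

Compute the unit normal N̂(u, v) = (-10*u/sqrt(100*u^2 + 64*v^2 + 1), -8*v/sqrt(100*u^2 + 64*v^2 + 1), 1/sqrt(100*u^2 + 64*v^2 + 1)), and the second partials r_uu, r_uv, r_vv. Take dot products:
  L(u, v) = r_uu · N̂ = 10/sqrt(100*u^2 + 64*v^2 + 1),
  M(u, v) = r_uv · N̂ = 0,
  N(u, v) = r_vv · N̂ = 8/sqrt(100*u^2 + 64*v^2 + 1).
Evaluating at (u, v) = (-3/2, 1/2):
  L = 5*sqrt(2)/11, M = 0, N = 4*sqrt(2)/11.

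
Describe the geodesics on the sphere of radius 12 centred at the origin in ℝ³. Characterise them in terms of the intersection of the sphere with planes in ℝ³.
Geodesics on the sphere of radius 12 are great circles — circles of radius 12 obtained as the intersection of the sphere with planes through the origin (the centre of the sphere).

A curve α(t) of nonzero constant speed on the sphere of radius 12 is a geodesic iff its acceleration α̈ is everywhere normal to the surface, i.e. parallel to the radial vector α(t). Then d/dt(α × α̇) = α̇ × α̇ + α × α̈ = 0, so α × α̇ is a constant vector n ≠ 0 and α(t) · n = 0 for all t: α lies in the plane through the origin with normal n. The intersection of that plane with the sphere is a circle of radius 12 (a great circle). Conversely, a great circle traversed at constant speed has centripetal acceleration pointing at the origin, hence normal to the sphere, so every great circle is a geodesic.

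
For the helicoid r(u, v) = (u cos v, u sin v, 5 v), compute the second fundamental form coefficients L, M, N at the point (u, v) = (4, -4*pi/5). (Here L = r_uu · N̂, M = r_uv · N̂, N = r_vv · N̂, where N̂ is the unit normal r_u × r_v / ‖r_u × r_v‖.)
L = 0;  M = -5*sqrt(41)/41;  N = 0

Compute the unit normal N̂(u, v) = (5*sin(v)/sqrt(u^2 + 25), -5*cos(v)/sqrt(u^2 + 25), u/sqrt(u^2 + 25)), and the second partials r_uu, r_uv, r_vv. Take dot products:
  L(u, v) = r_uu · N̂ = 0,
  M(u, v) = r_uv · N̂ = -5/sqrt(u^2 + 25),
  N(u, v) = r_vv · N̂ = 0.
Evaluating at (u, v) = (4, -4*pi/5):
  L = 0, M = -5*sqrt(41)/41, N = 0.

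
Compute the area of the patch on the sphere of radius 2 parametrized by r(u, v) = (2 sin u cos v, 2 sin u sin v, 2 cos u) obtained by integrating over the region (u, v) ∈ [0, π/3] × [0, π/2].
Area = pi

Area = ∫∫ √(EG − F²) du dv with √(EG − F²) = 4*Abs(sin(u)). Integrating over [0, π/3] × [0, π/2] gives pi.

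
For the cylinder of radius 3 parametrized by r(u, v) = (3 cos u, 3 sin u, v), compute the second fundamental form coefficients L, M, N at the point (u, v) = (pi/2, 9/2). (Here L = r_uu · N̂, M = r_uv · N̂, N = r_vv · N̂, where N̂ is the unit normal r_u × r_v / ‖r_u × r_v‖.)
L = -3;  M = 0;  N = 0

Compute the unit normal N̂(u, v) = (cos(u), sin(u), 0), and the second partials r_uu, r_uv, r_vv. Take dot products:
  L(u, v) = r_uu · N̂ = -3,
  M(u, v) = r_uv · N̂ = 0,
  N(u, v) = r_vv · N̂ = 0.
Evaluating at (u, v) = (pi/2, 9/2):
  L = -3, M = 0, N = 0.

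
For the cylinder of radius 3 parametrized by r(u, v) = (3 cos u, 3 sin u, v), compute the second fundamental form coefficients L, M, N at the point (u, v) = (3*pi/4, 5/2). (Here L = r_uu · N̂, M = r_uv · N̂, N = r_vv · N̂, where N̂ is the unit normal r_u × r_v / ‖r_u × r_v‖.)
L = -3;  M = 0;  N = 0

Compute the unit normal N̂(u, v) = (cos(u), sin(u), 0), and the second partials r_uu, r_uv, r_vv. Take dot products:
  L(u, v) = r_uu · N̂ = -3,
  M(u, v) = r_uv · N̂ = 0,
  N(u, v) = r_vv · N̂ = 0.
Evaluating at (u, v) = (3*pi/4, 5/2):
  L = -3, M = 0, N = 0.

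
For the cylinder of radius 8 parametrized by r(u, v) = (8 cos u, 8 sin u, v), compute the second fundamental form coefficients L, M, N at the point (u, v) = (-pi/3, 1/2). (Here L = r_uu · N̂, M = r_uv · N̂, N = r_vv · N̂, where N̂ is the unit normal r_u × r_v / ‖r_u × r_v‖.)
L = -8;  M = 0;  N = 0

Compute the unit normal N̂(u, v) = (cos(u), sin(u), 0), and the second partials r_uu, r_uv, r_vv. Take dot products:
  L(u, v) = r_uu · N̂ = -8,
  M(u, v) = r_uv · N̂ = 0,
  N(u, v) = r_vv · N̂ = 0.
Evaluating at (u, v) = (-pi/3, 1/2):
  L = -8, M = 0, N = 0.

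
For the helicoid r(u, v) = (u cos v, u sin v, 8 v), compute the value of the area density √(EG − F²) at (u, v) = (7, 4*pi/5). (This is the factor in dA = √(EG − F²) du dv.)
√(EG − F²)|_{(7, 4*pi/5)} = sqrt(113)

E = 1, F = 0, G = u^2 + 64, so EG − F² = u^2 + 64. Taking the positive square root: √(EG − F²) = sqrt(u^2 + 64). At (u, v) = (7, 4*pi/5): sqrt(113).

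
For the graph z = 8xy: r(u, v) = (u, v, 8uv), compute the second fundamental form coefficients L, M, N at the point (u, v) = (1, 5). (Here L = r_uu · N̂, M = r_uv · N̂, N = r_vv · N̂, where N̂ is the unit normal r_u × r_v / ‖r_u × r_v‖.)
L = 0;  M = 8*sqrt(185)/555;  N = 0

Compute the unit normal N̂(u, v) = (-8*v/sqrt(64*u^2 + 64*v^2 + 1), -8*u/sqrt(64*u^2 + 64*v^2 + 1), 1/sqrt(64*u^2 + 64*v^2 + 1)), and the second partials r_uu, r_uv, r_vv. Take dot products:
  L(u, v) = r_uu · N̂ = 0,
  M(u, v) = r_uv · N̂ = 8/sqrt(64*u^2 + 64*v^2 + 1),
  N(u, v) = r_vv · N̂ = 0.
Evaluating at (u, v) = (1, 5):
  L = 0, M = 8*sqrt(185)/555, N = 0.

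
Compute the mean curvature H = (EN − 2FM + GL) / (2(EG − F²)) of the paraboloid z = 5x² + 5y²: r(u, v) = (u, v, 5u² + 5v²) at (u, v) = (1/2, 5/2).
H = 3260*sqrt(651)/423801

With E = 100*u^2 + 1, F = 100*u*v, G = 100*v^2 + 1, L = 10/sqrt(100*u^2 + 100*v^2 + 1), M = 0, N = 10/sqrt(100*u^2 + 100*v^2 + 1), assemble
  H = (EN − 2FM + GL) / (2(EG − F²)) = 10*(50*u^2 + 50*v^2 + 1)/(100*u^2 + 100*v^2 + 1)^(3/2).
At (u, v) = (1/2, 5/2): H = 3260*sqrt(651)/423801.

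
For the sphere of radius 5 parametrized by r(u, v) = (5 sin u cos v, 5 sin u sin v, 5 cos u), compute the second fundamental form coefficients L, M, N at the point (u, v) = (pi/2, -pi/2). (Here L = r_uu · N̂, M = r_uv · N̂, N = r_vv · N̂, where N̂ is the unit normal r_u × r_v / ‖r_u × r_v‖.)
L = -5;  M = 0;  N = -5

Compute the unit normal N̂(u, v) = (sin(u)^2*cos(v)/Abs(sin(u)), sin(u)^2*sin(v)/Abs(sin(u)), sin(2*u)/(2*Abs(sin(u)))), and the second partials r_uu, r_uv, r_vv. Take dot products:
  L(u, v) = r_uu · N̂ = -5*sin(u)/Abs(sin(u)),
  M(u, v) = r_uv · N̂ = 0,
  N(u, v) = r_vv · N̂ = -5*sin(u)^3/Abs(sin(u)).
Evaluating at (u, v) = (pi/2, -pi/2):
  L = -5, M = 0, N = -5.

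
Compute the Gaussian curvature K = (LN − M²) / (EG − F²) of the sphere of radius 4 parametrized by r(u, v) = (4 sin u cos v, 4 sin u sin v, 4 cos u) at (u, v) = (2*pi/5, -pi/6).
K = 1/16

Coefficients of the first fundamental form: E = 16, F = 0, G = 16*sin(u)^2.
Coefficients of the second fundamental form: L = -4*sin(u)/Abs(sin(u)), M = 0, N = -4*sin(u)^3/Abs(sin(u)).
Assemble K = (LN − M²)/(EG − F²) = 1/16. At (u, v) = (2*pi/5, -pi/6): K = 1/16.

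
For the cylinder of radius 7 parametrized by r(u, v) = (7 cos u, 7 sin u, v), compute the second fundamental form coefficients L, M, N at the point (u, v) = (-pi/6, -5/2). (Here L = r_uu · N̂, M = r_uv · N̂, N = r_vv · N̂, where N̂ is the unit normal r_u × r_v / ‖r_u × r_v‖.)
L = -7;  M = 0;  N = 0

Compute the unit normal N̂(u, v) = (cos(u), sin(u), 0), and the second partials r_uu, r_uv, r_vv. Take dot products:
  L(u, v) = r_uu · N̂ = -7,
  M(u, v) = r_uv · N̂ = 0,
  N(u, v) = r_vv · N̂ = 0.
Evaluating at (u, v) = (-pi/6, -5/2):
  L = -7, M = 0, N = 0.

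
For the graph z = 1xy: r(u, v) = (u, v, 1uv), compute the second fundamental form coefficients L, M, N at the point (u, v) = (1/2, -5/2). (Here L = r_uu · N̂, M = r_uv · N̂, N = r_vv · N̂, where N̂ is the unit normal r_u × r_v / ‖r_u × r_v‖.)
L = 0;  M = sqrt(30)/15;  N = 0

Compute the unit normal N̂(u, v) = (-v/sqrt(u^2 + v^2 + 1), -u/sqrt(u^2 + v^2 + 1), 1/sqrt(u^2 + v^2 + 1)), and the second partials r_uu, r_uv, r_vv. Take dot products:
  L(u, v) = r_uu · N̂ = 0,
  M(u, v) = r_uv · N̂ = 1/sqrt(u^2 + v^2 + 1),
  N(u, v) = r_vv · N̂ = 0.
Evaluating at (u, v) = (1/2, -5/2):
  L = 0, M = sqrt(30)/15, N = 0.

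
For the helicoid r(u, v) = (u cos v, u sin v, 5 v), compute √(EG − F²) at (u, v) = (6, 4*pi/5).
√(EG − F²)|_{(6, 4*pi/5)} = sqrt(61)

E = 1, F = 0, G = u^2 + 25; EG − F² = u^2 + 25; √(EG − F²) = sqrt(u^2 + 25). At the given point: sqrt(61).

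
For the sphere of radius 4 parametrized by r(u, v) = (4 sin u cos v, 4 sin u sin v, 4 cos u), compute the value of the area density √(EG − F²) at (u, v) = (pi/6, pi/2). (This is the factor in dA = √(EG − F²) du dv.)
√(EG − F²)|_{(pi/6, pi/2)} = 8

E = 16, F = 0, G = 16*sin(u)^2, so EG − F² = 256*sin(u)^2. Taking the positive square root: √(EG − F²) = 16*Abs(sin(u)). At (u, v) = (pi/6, pi/2): 8.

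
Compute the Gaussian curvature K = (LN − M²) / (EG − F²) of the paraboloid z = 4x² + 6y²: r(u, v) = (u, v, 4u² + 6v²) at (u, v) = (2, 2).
K = 96/693889

Coefficients of the first fundamental form: E = 64*u^2 + 1, F = 96*u*v, G = 144*v^2 + 1.
Coefficients of the second fundamental form: L = 8/sqrt(64*u^2 + 144*v^2 + 1), M = 0, N = 12/sqrt(64*u^2 + 144*v^2 + 1).
Assemble K = (LN − M²)/(EG − F²) = 96/(4096*u^4 + 18432*u^2*v^2 + 128*u^2 + 20736*v^4 + 288*v^2 + 1). At (u, v) = (2, 2): K = 96/693889.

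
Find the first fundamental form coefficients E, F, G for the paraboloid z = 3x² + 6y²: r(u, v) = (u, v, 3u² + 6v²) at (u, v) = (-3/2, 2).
E = 82;  F = -216;  G = 577

Partials: r_u = (1, 0, 6*u), r_v = (0, 1, 12*v). As functions of (u, v):
  E = r_u · r_u = 36*u^2 + 1,
  F = r_u · r_v = 72*u*v,
  G = r_v · r_v = 144*v^2 + 1.
Evaluating at (u, v) = (-3/2, 2): E = 82, F = -216, G = 577.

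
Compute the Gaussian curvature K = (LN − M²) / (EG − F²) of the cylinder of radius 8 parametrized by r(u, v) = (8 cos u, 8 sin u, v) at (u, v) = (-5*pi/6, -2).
K = 0

Coefficients of the first fundamental form: E = 64, F = 0, G = 1.
Coefficients of the second fundamental form: L = -8, M = 0, N = 0.
Assemble K = (LN − M²)/(EG − F²) = 0. At (u, v) = (-5*pi/6, -2): K = 0.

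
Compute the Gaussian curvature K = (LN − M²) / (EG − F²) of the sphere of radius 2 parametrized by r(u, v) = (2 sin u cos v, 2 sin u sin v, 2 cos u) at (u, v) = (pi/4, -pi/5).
K = 1/4

Coefficients of the first fundamental form: E = 4, F = 0, G = 4*sin(u)^2.
Coefficients of the second fundamental form: L = -2*sin(u)/Abs(sin(u)), M = 0, N = -2*sin(u)^3/Abs(sin(u)).
Assemble K = (LN − M²)/(EG − F²) = 1/4. At (u, v) = (pi/4, -pi/5): K = 1/4.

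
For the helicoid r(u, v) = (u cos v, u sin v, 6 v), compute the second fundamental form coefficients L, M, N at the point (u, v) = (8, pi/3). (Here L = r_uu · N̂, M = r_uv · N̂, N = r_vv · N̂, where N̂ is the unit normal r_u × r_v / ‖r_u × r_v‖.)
L = 0;  M = -3/5;  N = 0

Compute the unit normal N̂(u, v) = (6*sin(v)/sqrt(u^2 + 36), -6*cos(v)/sqrt(u^2 + 36), u/sqrt(u^2 + 36)), and the second partials r_uu, r_uv, r_vv. Take dot products:
  L(u, v) = r_uu · N̂ = 0,
  M(u, v) = r_uv · N̂ = -6/sqrt(u^2 + 36),
  N(u, v) = r_vv · N̂ = 0.
Evaluating at (u, v) = (8, pi/3):
  L = 0, M = -3/5, N = 0.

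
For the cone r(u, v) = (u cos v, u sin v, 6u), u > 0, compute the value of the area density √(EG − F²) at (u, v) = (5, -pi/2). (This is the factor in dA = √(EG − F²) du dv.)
√(EG − F²)|_{(5, -pi/2)} = 5*sqrt(37)

E = 37, F = 0, G = u^2, so EG − F² = 37*u^2. Taking the positive square root: √(EG − F²) = sqrt(37)*Abs(u). At (u, v) = (5, -pi/2): 5*sqrt(37).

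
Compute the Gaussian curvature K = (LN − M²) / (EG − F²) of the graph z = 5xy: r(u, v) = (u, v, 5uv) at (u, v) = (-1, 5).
K = -25/423801

Coefficients of the first fundamental form: E = 25*v^2 + 1, F = 25*u*v, G = 25*u^2 + 1.
Coefficients of the second fundamental form: L = 0, M = 5/sqrt(25*u^2 + 25*v^2 + 1), N = 0.
Assemble K = (LN − M²)/(EG − F²) = -25/(625*u^4 + 1250*u^2*v^2 + 50*u^2 + 625*v^4 + 50*v^2 + 1). At (u, v) = (-1, 5): K = -25/423801.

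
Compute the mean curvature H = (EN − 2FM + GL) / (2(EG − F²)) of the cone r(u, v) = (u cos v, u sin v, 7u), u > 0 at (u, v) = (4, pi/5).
H = 7*sqrt(2)/80

With E = 50, F = 0, G = u^2, L = 0, M = 0, N = 7*sqrt(2)*u^2/(10*Abs(u)), assemble
  H = (EN − 2FM + GL) / (2(EG − F²)) = 7*sqrt(2)/(20*Abs(u)).
At (u, v) = (4, pi/5): H = 7*sqrt(2)/80.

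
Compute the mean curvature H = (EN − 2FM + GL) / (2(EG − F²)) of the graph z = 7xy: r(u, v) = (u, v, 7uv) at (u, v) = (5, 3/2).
H = -4116*sqrt(5345)/5713805

With E = 49*v^2 + 1, F = 49*u*v, G = 49*u^2 + 1, L = 0, M = 7/sqrt(49*u^2 + 49*v^2 + 1), N = 0, assemble
  H = (EN − 2FM + GL) / (2(EG − F²)) = -343*u*v/(49*u^2 + 49*v^2 + 1)^(3/2).
At (u, v) = (5, 3/2): H = -4116*sqrt(5345)/5713805.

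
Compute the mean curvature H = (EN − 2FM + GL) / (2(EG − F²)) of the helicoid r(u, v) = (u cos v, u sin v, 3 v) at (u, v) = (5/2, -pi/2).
H = 0

With E = 1, F = 0, G = u^2 + 9, L = 0, M = -3/sqrt(u^2 + 9), N = 0, assemble
  H = (EN − 2FM + GL) / (2(EG − F²)) = 0.
At (u, v) = (5/2, -pi/2): H = 0.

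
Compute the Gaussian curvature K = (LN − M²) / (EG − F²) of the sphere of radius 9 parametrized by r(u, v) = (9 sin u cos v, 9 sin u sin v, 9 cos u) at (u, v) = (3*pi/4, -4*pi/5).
K = 1/81

Coefficients of the first fundamental form: E = 81, F = 0, G = 81*sin(u)^2.
Coefficients of the second fundamental form: L = -9*sin(u)/Abs(sin(u)), M = 0, N = -9*sin(u)^3/Abs(sin(u)).
Assemble K = (LN − M²)/(EG − F²) = 1/81. At (u, v) = (3*pi/4, -4*pi/5): K = 1/81.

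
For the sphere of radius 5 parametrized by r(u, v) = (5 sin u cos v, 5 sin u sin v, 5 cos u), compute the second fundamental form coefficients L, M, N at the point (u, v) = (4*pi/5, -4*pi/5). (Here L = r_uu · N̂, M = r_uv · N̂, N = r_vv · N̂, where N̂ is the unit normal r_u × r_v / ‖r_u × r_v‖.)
L = -5;  M = 0;  N = -25/8 + 5*sqrt(5)/8

Compute the unit normal N̂(u, v) = (sin(u)^2*cos(v)/Abs(sin(u)), sin(u)^2*sin(v)/Abs(sin(u)), sin(2*u)/(2*Abs(sin(u)))), and the second partials r_uu, r_uv, r_vv. Take dot products:
  L(u, v) = r_uu · N̂ = -5*sin(u)/Abs(sin(u)),
  M(u, v) = r_uv · N̂ = 0,
  N(u, v) = r_vv · N̂ = -5*sin(u)^3/Abs(sin(u)).
Evaluating at (u, v) = (4*pi/5, -4*pi/5):
  L = -5, M = 0, N = -25/8 + 5*sqrt(5)/8.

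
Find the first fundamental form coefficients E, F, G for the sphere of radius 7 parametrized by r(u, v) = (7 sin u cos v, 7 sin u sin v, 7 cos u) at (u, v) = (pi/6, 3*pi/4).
E = 49;  F = 0;  G = 49/4

Partials: r_u = (7*cos(u)*cos(v), 7*sin(v)*cos(u), -7*sin(u)), r_v = (-7*sin(u)*sin(v), 7*sin(u)*cos(v), 0). As functions of (u, v):
  E = r_u · r_u = 49,
  F = r_u · r_v = 0,
  G = r_v · r_v = 49*sin(u)^2.
Evaluating at (u, v) = (pi/6, 3*pi/4): E = 49, F = 0, G = 49/4.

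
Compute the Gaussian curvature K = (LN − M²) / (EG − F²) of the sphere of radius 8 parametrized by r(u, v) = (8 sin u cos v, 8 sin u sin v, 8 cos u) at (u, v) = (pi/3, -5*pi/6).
K = 1/64

Coefficients of the first fundamental form: E = 64, F = 0, G = 64*sin(u)^2.
Coefficients of the second fundamental form: L = -8*sin(u)/Abs(sin(u)), M = 0, N = -8*sin(u)^3/Abs(sin(u)).
Assemble K = (LN − M²)/(EG − F²) = 1/64. At (u, v) = (pi/3, -5*pi/6): K = 1/64.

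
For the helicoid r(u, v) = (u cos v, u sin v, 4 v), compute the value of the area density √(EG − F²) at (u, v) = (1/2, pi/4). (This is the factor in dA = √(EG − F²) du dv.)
√(EG − F²)|_{(1/2, pi/4)} = sqrt(65)/2

E = 1, F = 0, G = u^2 + 16, so EG − F² = u^2 + 16. Taking the positive square root: √(EG − F²) = sqrt(u^2 + 16). At (u, v) = (1/2, pi/4): sqrt(65)/2.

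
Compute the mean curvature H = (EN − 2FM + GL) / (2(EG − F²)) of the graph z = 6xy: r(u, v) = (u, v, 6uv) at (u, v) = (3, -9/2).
H = 729*sqrt(1054)/277729

With E = 36*v^2 + 1, F = 36*u*v, G = 36*u^2 + 1, L = 0, M = 6/sqrt(36*u^2 + 36*v^2 + 1), N = 0, assemble
  H = (EN − 2FM + GL) / (2(EG − F²)) = -216*u*v/(36*u^2 + 36*v^2 + 1)^(3/2).
At (u, v) = (3, -9/2): H = 729*sqrt(1054)/277729.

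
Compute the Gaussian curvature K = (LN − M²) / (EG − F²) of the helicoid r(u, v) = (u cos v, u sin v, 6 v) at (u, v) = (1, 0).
K = -36/1369

Coefficients of the first fundamental form: E = 1, F = 0, G = u^2 + 36.
Coefficients of the second fundamental form: L = 0, M = -6/sqrt(u^2 + 36), N = 0.
Assemble K = (LN − M²)/(EG − F²) = -36/(u^2 + 36)^2. At (u, v) = (1, 0): K = -36/1369.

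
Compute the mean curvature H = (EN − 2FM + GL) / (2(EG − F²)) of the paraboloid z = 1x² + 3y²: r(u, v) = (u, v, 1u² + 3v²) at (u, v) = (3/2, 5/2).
H = 256*sqrt(235)/55225

With E = 4*u^2 + 1, F = 12*u*v, G = 36*v^2 + 1, L = 2/sqrt(4*u^2 + 36*v^2 + 1), M = 0, N = 6/sqrt(4*u^2 + 36*v^2 + 1), assemble
  H = (EN − 2FM + GL) / (2(EG − F²)) = 4*(3*u^2 + 9*v^2 + 1)/(4*u^2 + 36*v^2 + 1)^(3/2).
At (u, v) = (3/2, 5/2): H = 256*sqrt(235)/55225.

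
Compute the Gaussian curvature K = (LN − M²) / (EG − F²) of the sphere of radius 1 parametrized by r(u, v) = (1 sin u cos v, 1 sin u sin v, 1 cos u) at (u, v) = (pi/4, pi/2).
K = 1

Coefficients of the first fundamental form: E = 1, F = 0, G = sin(u)^2.
Coefficients of the second fundamental form: L = -sin(u)/Abs(sin(u)), M = 0, N = -sin(u)^3/Abs(sin(u)).
Assemble K = (LN − M²)/(EG − F²) = 1. At (u, v) = (pi/4, pi/2): K = 1.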